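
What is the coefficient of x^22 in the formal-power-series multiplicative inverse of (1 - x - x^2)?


Let the inverse be f(x) = sum_{k>=0} a_k x^k. From f(x) * (1 - x - x^2) = 1 and matching coefficients:
 x^0: a_0 = 1.
 x^1: a_1 - a_0 = 0, so a_1 = 1.
 x^k (k >= 2): a_k - a_{k-1} - a_{k-2} = 0, i.e. a_k = a_{k-1} + a_{k-2}.
This is the Fibonacci-type recurrence shifted so that a_0 = a_1 = 1.
Iterating: a_0=1, a_1=1, a_2=2, a_3=3, a_4=5, a_5=8, a_6=13, a_7=21, a_8=34, a_9=55, ...
a_22 = 28657.

28657


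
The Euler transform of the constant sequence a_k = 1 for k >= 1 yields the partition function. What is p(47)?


The Euler transform converts the sequence a_k = 1 into the number of integer partitions.
Using the recurrence or dynamic programming:
p(47) = 124754

124754


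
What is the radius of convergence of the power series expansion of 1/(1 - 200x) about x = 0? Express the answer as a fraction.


Expanding 1/(1 - 200x) = sum_{k>=0} 200^k x^k, the series converges when |200x| < 1, i.e., |x| < 1/200.
So the radius of convergence is 1/200 = 1/200.

1/200


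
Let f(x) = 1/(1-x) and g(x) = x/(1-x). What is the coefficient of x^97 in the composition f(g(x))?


First simplify the composition: f(g(x)) = 1/(1 - x/(1-x)) = (1-x)/((1-x) - x) = (1-x)/(1-2x).
Now extract the coefficient. Write (1-x)/(1-2x) = 1/(1-2x) - x/(1-2x).
The coefficient of x^n in 1/(1-2x) is 2^n, and in x/(1-2x) is 2^(n-1) (for n >= 1).
So the coefficient of x^97 is 2^97 - 2^96 = 158456325028528675187087900672 - 79228162514264337593543950336 = 79228162514264337593543950336.

79228162514264337593543950336


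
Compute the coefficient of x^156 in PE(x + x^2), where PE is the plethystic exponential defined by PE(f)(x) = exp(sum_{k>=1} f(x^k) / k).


With f(x) = x + x^2, the exponent is sum_{k>=1} (x^k + x^(2k)) / k = -ln(1 - x) - ln(1 - x^2). Exponentiating:
PE(x + x^2) = 1 / ((1 - x)(1 - x^2)).
This is the generating function for partitions of n into parts of size 1 or 2. The number of 2's can be any j in 0..78, and the rest are 1's, so
[x^156] = floor(156/2) + 1 = 79.

79


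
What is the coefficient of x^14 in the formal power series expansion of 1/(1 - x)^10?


The negative binomial / multiset identity is
1/(1 - x)^r = sum_{k>=0} C(k + r - 1, r - 1) x^k.
Here r = 10 and k = 14, so the coefficient is
C(14 + 9, 9) = C(23, 9)
= 817190

817190


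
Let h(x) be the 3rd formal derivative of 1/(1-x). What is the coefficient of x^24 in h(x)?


Differentiating 3 times: d^3/dx^3 [1/(1-x)] = 3!/(1-x)^4.
The expansion 1/(1-x)^4 = sum_{k>=0} C(k+3, 3) x^k, so the coefficient of x^n in 3!/(1-x)^4 is 3! * C(n+3, 3).
For n = 24: 6 * C(27, 3) = 6 * 2925 = 17550

17550


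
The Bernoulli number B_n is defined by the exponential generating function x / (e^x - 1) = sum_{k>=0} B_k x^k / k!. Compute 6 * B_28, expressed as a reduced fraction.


Bernoulli numbers can also be computed recursively via B_0 = 1 and sum_{j=0}^{m} C(m+1, j) B_j = 0 for m >= 1. Odd-index Bernoulli numbers vanish for k >= 3.
Computing B_28 = -23749461029/870, so 6 * B_28 = 6 * -23749461029/870 = -23749461029/145.

-23749461029/145


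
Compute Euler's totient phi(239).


phi(n) counts integers in [1, n] coprime to n. Using the multiplicative formula phi(n) = n * prod_{p | n} (1 - 1/p):
239 = 239, so
phi(239) = 239 * (1 - 1/239) = 238.

238


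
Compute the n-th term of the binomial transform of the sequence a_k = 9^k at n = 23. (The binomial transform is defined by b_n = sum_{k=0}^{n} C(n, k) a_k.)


With a_k = 9^k, b_n = sum_{k=0}^{n} C(n, k) 9^k = (1 + 9)^n by the binomial theorem.
For n = 23: (1 + 9)^23 = 10^23 = 100000000000000000000000.

100000000000000000000000


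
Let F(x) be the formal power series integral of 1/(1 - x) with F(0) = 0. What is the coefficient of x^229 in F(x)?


1/(1 - x) = sum_{k>=0} x^k. Integrating termwise and using F(0) = 0 gives
F(x) = sum_{k>=0} x^(k+1) / (k+1) = sum_{m>=1} x^m / m = -ln(1 - x).
So the coefficient of x^229 is 1/229 = 1/229.

1/229


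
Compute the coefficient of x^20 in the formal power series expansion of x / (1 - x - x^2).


Let f(x) = sum_{k>=0} a_k x^k. Multiplying f(x) * (1 - x - x^2) = x and matching coefficients gives a_0 = 0, a_1 = 1, and a_k = a_{k-1} + a_{k-2} for k >= 2. These are the Fibonacci numbers F_k.
Iterating from F_0 = 0, F_1 = 1:
F_0=0, F_1=1, F_2=1, F_3=2, F_4=3, F_5=5, F_6=8, F_7=13, F_8=21, F_9=34, ...
F_20 = 6765.

6765


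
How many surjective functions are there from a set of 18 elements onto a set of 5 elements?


By inclusion-exclusion on which target elements are missed, the number of surjections from an n-set onto a k-set is
surj(n, k) = sum_{j=0}^{k} (-1)^j C(k, j) (k - j)^n.
Equivalently surj(n, k) = k! * S(n, k), where S(n, k) is the Stirling number of the second kind.
For n = 18, k = 5:
S(18, 5) = 28958095545, so
surj = 5! * 28958095545 = 120 * 28958095545 = 3474971465400.

3474971465400


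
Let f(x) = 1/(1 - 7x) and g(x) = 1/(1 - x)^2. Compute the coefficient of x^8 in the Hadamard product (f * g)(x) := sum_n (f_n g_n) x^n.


f has coefficients f_k = 7^k. For g = 1/(1 - x)^2 the coefficient is g_k = C(k + 1, 1) = k + 1. The Hadamard coefficient is (f * g)_k = 7^k * (k + 1).
For k = 8: 7^8 * 9 = 5764801 * 9 = 51883209.

51883209


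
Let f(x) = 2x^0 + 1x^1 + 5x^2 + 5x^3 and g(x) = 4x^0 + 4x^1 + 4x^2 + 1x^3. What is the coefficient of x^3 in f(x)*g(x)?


Cauchy product at x^3:
2*1 + 1*4 + 5*4 + 5*4
= 46

46


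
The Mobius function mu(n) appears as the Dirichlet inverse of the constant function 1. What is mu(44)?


44 has a squared prime factor, so mu(44) = 0.
Factorization reveals a repeated prime.

0


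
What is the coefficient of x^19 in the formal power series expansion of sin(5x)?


The Maclaurin series is sin(t) = sum_{k>=0} (-1)^k t^(2k+1) / (2k+1)!, so substituting t = 5x, only odd powers of x are nonzero, with coefficient of x^(2k+1) equal to (-1)^k 5^(2k+1) / (2k+1)!.
Write 19 = 2*9 + 1, giving the coefficient (-1)^9 * 5^19 / 19! = -19073486328125/121645100408832000 = -152587890625/973160803270656.

-152587890625/973160803270656


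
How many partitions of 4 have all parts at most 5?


Using the generating function (1-x)^(-1)(1-x^2)^(-1)...(1-x^5)^(-1),
the coefficient of x^4 counts these restricted partitions.
Result = 5

5


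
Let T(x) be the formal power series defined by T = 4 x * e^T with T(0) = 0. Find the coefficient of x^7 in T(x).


Apply the Lagrange inversion formula: if T = 4 x * phi(T) with phi(t) = e^t, then
[x^n] T = 4^n * (1/n) [t^(n-1)] phi(t)^n = 4^n * (1/n) [t^(n-1)] e^(n t) = 4^n * (1/n) * n^(n-1) / (n-1)! = 4^n * n^(n-1) / n!.
When c = 1 this is the Cayley count of rooted labeled trees on n vertices, divided by n!.
For n = 7: 4^7 * 7^6 / 7! = 16384 * 117649/5040 = 17210368/45.

17210368/45


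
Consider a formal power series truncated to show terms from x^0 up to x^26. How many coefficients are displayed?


From x^0 to x^26 inclusive, the count is 26 - 0 + 1 = 27.

27


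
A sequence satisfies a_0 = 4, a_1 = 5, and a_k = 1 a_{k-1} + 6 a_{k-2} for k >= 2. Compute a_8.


The characteristic equation is t^2 - 1 t - 6 = 0, with roots r_1 = 3 and r_2 = -2 (so c_1 = r_1 + r_2, c_2 = -r_1 r_2 as required).
One can use the closed form a_n = A r_1^n + B r_2^n, but direct iteration is more reliable:
a_0 = 4, a_1 = 5, a_2 = 29, a_3 = 59, a_4 = 233, a_5 = 587, a_6 = 1985, a_7 = 5507, a_8 = 17417.
So a_8 = 17417.

17417


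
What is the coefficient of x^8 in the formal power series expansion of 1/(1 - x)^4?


The expansion 1/(1 - x)^r = sum_{k>=0} C(k + r - 1, r - 1) x^k follows from the multiset / negative-binomial theorem (or from repeated differentiation of the geometric series).
For r = 4 and k = 8:
C(11, 3) = 39916800 / (6 * 40320) = 165.

165


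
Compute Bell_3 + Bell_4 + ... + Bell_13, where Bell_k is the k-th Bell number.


Recall Bell_k counts set partitions of a k-set (with Bell_0 = 1 by convention).
Bell_3 through Bell_13: 5, 15, 52, 203, 877, 4140, 21147, 115975, 678570, 4213597, 27644437
Sum = 5 + 15 + 52 + 203 + 877 + 4140 + 21147 + 115975 + 678570 + 4213597 + 27644437 = 32679018.

32679018


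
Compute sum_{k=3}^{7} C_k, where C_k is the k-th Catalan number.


C_3 through C_7: 5, 14, 42, 132, 429
Sum = 5 + 14 + 42 + 132 + 429
= 622

622


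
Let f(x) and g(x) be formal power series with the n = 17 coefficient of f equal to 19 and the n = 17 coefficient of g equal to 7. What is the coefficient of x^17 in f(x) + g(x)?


Addition of formal power series is termwise.
The coefficient of x^17 in f + g = 19 + 7
= 26

26


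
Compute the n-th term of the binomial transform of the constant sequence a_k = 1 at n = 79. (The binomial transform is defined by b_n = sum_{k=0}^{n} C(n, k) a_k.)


With a_k = 1 for all k, b_n = sum_{k=0}^{n} C(n, k) = 2^n by the binomial theorem.
For n = 79: 2^79 = 604462909807314587353088.

604462909807314587353088


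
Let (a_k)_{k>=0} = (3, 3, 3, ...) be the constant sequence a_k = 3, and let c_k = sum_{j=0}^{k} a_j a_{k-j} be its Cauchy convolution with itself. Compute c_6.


Since a_j = 3 for all j >= 0, the convolution sum becomes
c_k = sum_{j=0}^{k} 3 * 3 = 9 * (k + 1).
Equivalently, the generating function of (a_k) is 3/(1 - x) and its square is 9/(1 - x)^2 = sum_{k>=0} 9(k + 1) x^k.
For k = 6: 9 * 7 = 63.

63


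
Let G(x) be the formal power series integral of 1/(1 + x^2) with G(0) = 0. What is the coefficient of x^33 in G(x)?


1/(1 + x^2) = sum_{j>=0} (-1)^j x^(2j). Integrating termwise with G(0) = 0:
G(x) = sum_{j>=0} (-1)^j x^(2j+1) / (2j+1) = arctan(x).
Only odd powers are nonzero. For x^33 write 33 = 2*16 + 1, giving
(-1)^16 / 33 = 1/33 = 1/33.

1/33


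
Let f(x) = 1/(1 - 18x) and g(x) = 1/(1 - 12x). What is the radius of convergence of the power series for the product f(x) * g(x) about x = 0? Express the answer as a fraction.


The radius of 1/(1 - 18x) is 1/18 (nearest singularity at x = 1/18), and the radius of 1/(1 - 12x) is 1/12.
The product f(x)*g(x) = 1/((1 - 18x)(1 - 12x)) has singularities at both 1/18 and 1/12, so its radius of convergence is the distance to the nearest one:
min(1/18, 1/12) = 1/18.

1/18


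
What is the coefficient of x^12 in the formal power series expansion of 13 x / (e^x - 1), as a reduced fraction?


The exponential generating function for Bernoulli numbers is
x / (e^x - 1) = sum_{k>=0} B_k x^k / k!.
So the coefficient of x^12 in 13 x / (e^x - 1) is 13 B_12 / 12!.
Computing: B_12 = -691/2730, 12! = 479001600, giving
13 * -691/2730 / 479001600 = -691/100590336000.

-691/100590336000


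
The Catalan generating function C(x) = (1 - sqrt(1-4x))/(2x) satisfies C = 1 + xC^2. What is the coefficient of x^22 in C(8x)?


Substituting x -> 8x scales the n-th coefficient by 8^n, so [x^22] C(8x) = 8^22 * C_22.
C_22 = C(2*22, 22)/(23) = 2104098963720/23 = 91482563640.
So 8^22 * 91482563640 = 73786976294838206464 * 91482563640 = 6750221754695707626346339368960.

6750221754695707626346339368960


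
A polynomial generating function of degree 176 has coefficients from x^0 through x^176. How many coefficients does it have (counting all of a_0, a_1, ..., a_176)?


A polynomial of degree 176 takes the form a_0 + a_1 x + ... + a_176 x^176.
The number of coefficients is 176 + 1 = 177.

177


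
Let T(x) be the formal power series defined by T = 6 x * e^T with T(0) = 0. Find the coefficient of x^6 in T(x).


Apply the Lagrange inversion formula: if T = 6 x * phi(T) with phi(t) = e^t, then
[x^n] T = 6^n * (1/n) [t^(n-1)] phi(t)^n = 6^n * (1/n) [t^(n-1)] e^(n t) = 6^n * (1/n) * n^(n-1) / (n-1)! = 6^n * n^(n-1) / n!.
When c = 1 this is the Cayley count of rooted labeled trees on n vertices, divided by n!.
For n = 6: 6^6 * 6^5 / 6! = 46656 * 7776/720 = 2519424/5.

2519424/5


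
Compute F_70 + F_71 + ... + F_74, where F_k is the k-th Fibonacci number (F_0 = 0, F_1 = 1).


Use the identity sum_{k=0}^{N} F_k = F_{N+2} - 1 (which follows from F_{k+2} - F_{k+1} = F_k). Then
sum_{k=70}^{74} F_k = (F_{76} - 1) - (F_{71} - 1) = F_{76} - F_{71}.
Computing: F_{76} = 3416454622906707, F_{71} = 308061521170129, so
Sum = 3416454622906707 - 308061521170129 = 3108393101736578.

3108393101736578


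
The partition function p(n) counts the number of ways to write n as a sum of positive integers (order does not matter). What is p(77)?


Using the generating function prod_{k>=1} 1/(1-x^k), we compute p(77).
By dynamic programming over parts 1 through 77:
p(77) = 10619863

10619863


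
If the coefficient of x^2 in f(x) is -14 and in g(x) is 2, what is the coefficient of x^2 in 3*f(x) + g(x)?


Scalar multiplication scales coefficients: 3 * -14 = -42.
Then add the g coefficient: -42 + 2
= -40

-40


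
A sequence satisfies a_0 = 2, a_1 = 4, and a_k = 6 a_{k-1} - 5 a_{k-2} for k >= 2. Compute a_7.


The characteristic equation is t^2 - 6 t + 5 = 0, with roots r_1 = 5 and r_2 = 1 (so c_1 = r_1 + r_2, c_2 = -r_1 r_2 as required).
One can use the closed form a_n = A r_1^n + B r_2^n, but direct iteration is more reliable:
a_0 = 2, a_1 = 4, a_2 = 14, a_3 = 64, a_4 = 314, a_5 = 1564, a_6 = 7814, a_7 = 39064.
So a_7 = 39064.

39064


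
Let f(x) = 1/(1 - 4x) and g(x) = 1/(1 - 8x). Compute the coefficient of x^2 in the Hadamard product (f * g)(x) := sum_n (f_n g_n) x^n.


f has coefficients f_k = 4^k and g has coefficients g_k = 8^k, so the Hadamard product has coefficient (f*g)_k = 4^k * 8^k = 32^k.
For k = 2: 32^2 = 1024.

1024


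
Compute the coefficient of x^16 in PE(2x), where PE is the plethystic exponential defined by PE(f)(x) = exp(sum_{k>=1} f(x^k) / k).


With f(x) = 2x, the exponent is sum_{k>=1} 2 x^k / k = 2 * (-ln(1 - x)). Exponentiating:
PE(2x) = exp(-2 ln(1 - x)) = 1/(1 - x)^2.
By the negative binomial expansion, [x^n] 1/(1 - x)^2 = C(n + 1, 1).
For n = 16: C(17, 1) = 17.

17


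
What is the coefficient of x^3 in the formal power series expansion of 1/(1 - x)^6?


The expansion 1/(1 - x)^r = sum_{k>=0} C(k + r - 1, r - 1) x^k follows from the multiset / negative-binomial theorem (or from repeated differentiation of the geometric series).
For r = 6 and k = 3:
C(8, 5) = 40320 / (120 * 6) = 56.

56


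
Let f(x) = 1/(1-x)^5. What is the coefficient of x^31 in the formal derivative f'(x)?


Differentiate: d/dx [ 1/(1-x)^r ] = r / (1-x)^(r+1).
Here r = 5, so f'(x) = 5 / (1-x)^6.
The expansion of 1/(1-x)^(r+1) has coefficient of x^n equal to C(n+r, r).
So the coefficient of x^31 in f'(x) is
5 * C(36, 5) = 5 * 376992 = 1884960

1884960


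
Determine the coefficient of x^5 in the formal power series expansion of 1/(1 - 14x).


The geometric series identity gives 1/(1 - c x) = sum_{k>=0} c^k x^k, so the coefficient of x^k is c^k.
Here c = 14 and k = 5.
Computing: 14^5 = 537824

537824


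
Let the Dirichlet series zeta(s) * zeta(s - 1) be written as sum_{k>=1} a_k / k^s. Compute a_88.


Convolution gives a_k = sum_{d | k} d * 1 = sum_{d | k} d = sigma(k), the sum of positive divisors of k.
For k = 88, the divisors are 1, 2, 4, 8, 11, 22, 44, 88, so
sigma(88) = 1 + 2 + 4 + 8 + 11 + 22 + 44 + 88 = 180.

180


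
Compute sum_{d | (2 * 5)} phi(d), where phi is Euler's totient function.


First, 2 * 5 = 10. One classical identity is sum_{d | n} phi(d) = n (each k in [1, n] has a unique gcd with n, and among the k's with gcd(k, n) = n/d there are phi(d) of them). So the sum equals 10. We also verify directly:
Divisors of 10: 1, 2, 5, 10.
phi values: 1, 1, 4, 4.
Sum = 10.

10


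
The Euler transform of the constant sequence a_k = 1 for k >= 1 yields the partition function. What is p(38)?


The Euler transform converts the sequence a_k = 1 into the number of integer partitions.
Using the recurrence or dynamic programming:
p(38) = 26015

26015


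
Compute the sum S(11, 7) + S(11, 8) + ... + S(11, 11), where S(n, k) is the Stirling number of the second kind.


By definition, S(n, k) counts partitions of an n-set into exactly k nonempty blocks.
Computing row n = 11 for k = 7..11:
S(11, k): 63987, 11880, 1155, 55, 1
Sum = 77078.

77078


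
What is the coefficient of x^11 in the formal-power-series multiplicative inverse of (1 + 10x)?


The inverse is 1/(1 + 10x). Apply the geometric identity 1/(1 - y) = sum_{k>=0} y^k with y = -10x:
1/(1 + 10x) = sum_{k>=0} (-10)^k x^k.
So the coefficient of x^11 is (-10)^11 = -100000000000.

-100000000000


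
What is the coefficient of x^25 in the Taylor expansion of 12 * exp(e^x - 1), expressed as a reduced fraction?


exp(e^x - 1) = sum_{k>=0} Bell_k x^k / k!, where Bell_k is the k-th Bell number.
So the coefficient of x^25 is 12 * Bell_25 / 25!.
Computing: Bell_25 = 4638590332229999353 and 25! = 15511210043330985984000000, giving
12 * 4638590332229999353/15511210043330985984000000 = 356814640940769181/99430833611096064000000.

356814640940769181/99430833611096064000000


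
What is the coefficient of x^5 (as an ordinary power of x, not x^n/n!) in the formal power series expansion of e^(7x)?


The exponential series is e^y = sum_{k>=0} y^k / k!. Substituting y = 7x gives
e^(7x) = sum_{k>=0} 7^k x^k / k!.
So the coefficient of x^n is a^n/n! with a = 7, n = 5:
7^5 / 5! = 16807/120 = 16807/120

16807/120


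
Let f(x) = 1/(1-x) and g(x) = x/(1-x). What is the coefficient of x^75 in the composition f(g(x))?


First simplify the composition: f(g(x)) = 1/(1 - x/(1-x)) = (1-x)/((1-x) - x) = (1-x)/(1-2x).
Now extract the coefficient. Write (1-x)/(1-2x) = 1/(1-2x) - x/(1-2x).
The coefficient of x^n in 1/(1-2x) is 2^n, and in x/(1-2x) is 2^(n-1) (for n >= 1).
So the coefficient of x^75 is 2^75 - 2^74 = 37778931862957161709568 - 18889465931478580854784 = 18889465931478580854784.

18889465931478580854784


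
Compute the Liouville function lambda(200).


The Liouville function is lambda(k) = (-1)^Omega(k), where Omega(k) counts the prime factors of k with multiplicity.
Factoring: 200 = 2 * 2 * 2 * 5 * 5, so Omega(200) = 5.
lambda(200) = (-1)^5 = -1.

-1


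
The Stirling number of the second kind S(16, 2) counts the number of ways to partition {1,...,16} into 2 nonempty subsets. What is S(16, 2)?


Using the explicit formula S(n,k) = (1/k!) sum_{j=0}^{k} (-1)^(k-j) C(k,j) j^n:
S(16, 2) = 32767
Equivalently, S(n,k) is n! times the coefficient of x^n in the EGF (e^x - 1)^k / k!.

32767


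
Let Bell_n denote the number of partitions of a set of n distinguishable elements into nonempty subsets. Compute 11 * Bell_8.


Bell_8 can be computed from the Bell triangle or from Dobinski's identity Bell_n = (1/e) * sum_{k>=0} k^n / k!.
Computing Bell_8 = 4140.
Then 11 * 4140 = 45540.

45540


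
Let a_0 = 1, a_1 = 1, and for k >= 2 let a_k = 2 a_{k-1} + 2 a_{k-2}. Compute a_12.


Iterating the recurrence forward:
a_0 = 1
a_1 = 1
a_2 = 2*1 + 2*1 = 4
a_3 = 2*4 + 2*1 = 10
a_4 = 2*10 + 2*4 = 28
a_5 = 2*28 + 2*10 = 76
a_6 = 2*76 + 2*28 = 208
a_7 = 2*208 + 2*76 = 568
a_8 = 2*568 + 2*208 = 1552
a_9 = 2*1552 + 2*568 = 4240
a_10 = 2*4240 + 2*1552 = 11584
a_11 = 2*11584 + 2*4240 = 31648
a_12 = 2*31648 + 2*11584 = 86464
So a_12 = 86464.

86464


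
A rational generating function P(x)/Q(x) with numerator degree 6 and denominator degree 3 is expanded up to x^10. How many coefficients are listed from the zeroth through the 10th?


Expanding up to x^10 gives the coefficients for x^0, x^1, ..., x^10.
That is 10 + 1 = 11 coefficients in total.

11


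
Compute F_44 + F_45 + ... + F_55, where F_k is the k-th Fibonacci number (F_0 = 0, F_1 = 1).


Use the identity sum_{k=0}^{N} F_k = F_{N+2} - 1 (which follows from F_{k+2} - F_{k+1} = F_k). Then
sum_{k=44}^{55} F_k = (F_{57} - 1) - (F_{45} - 1) = F_{57} - F_{45}.
Computing: F_{57} = 365435296162, F_{45} = 1134903170, so
Sum = 365435296162 - 1134903170 = 364300392992.

364300392992


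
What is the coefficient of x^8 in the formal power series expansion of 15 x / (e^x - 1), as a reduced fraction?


The exponential generating function for Bernoulli numbers is
x / (e^x - 1) = sum_{k>=0} B_k x^k / k!.
So the coefficient of x^8 in 15 x / (e^x - 1) is 15 B_8 / 8!.
Computing: B_8 = -1/30, 8! = 40320, giving
15 * -1/30 / 40320 = -1/80640.

-1/80640


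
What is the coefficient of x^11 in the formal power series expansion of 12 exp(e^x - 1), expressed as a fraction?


exp(e^x - 1) is the exponential generating function for the Bell numbers Bell_k: exp(e^x - 1) = sum_{k>=0} Bell_k x^k / k!.
So the coefficient of x^11 in 12 exp(e^x - 1) is 12 Bell_11 / 11!.
Computing: Bell_11 = 678570 and 11! = 39916800, giving
12 * 678570/39916800 = 22619/110880.

22619/110880


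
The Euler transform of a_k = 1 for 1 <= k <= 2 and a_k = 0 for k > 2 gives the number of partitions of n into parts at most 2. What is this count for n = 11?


Partitions of 11 into parts at most 2:
Using generating function (1-x)^(-1)(1-x^2)^(-1),
the coefficient of x^11 = 6

6


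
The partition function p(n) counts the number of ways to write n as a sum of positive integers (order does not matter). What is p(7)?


Using the generating function prod_{k>=1} 1/(1-x^k), we compute p(7).
By dynamic programming over parts 1 through 7:
p(7) = 15

15


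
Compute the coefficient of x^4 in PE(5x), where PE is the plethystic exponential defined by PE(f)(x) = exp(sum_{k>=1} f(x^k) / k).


With f(x) = 5x, the exponent is sum_{k>=1} 5 x^k / k = 5 * (-ln(1 - x)). Exponentiating:
PE(5x) = exp(-5 ln(1 - x)) = 1/(1 - x)^5.
By the negative binomial expansion, [x^n] 1/(1 - x)^5 = C(n + 4, 4).
For n = 4: C(8, 4) = 70.

70


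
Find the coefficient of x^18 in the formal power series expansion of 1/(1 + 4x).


Write 1/(1 + c x) = 1/(1 - (-c) x) and apply the geometric-series identity
1/(1 - y) = sum_{k>=0} y^k to get 1/(1 + c x) = sum_{k>=0} (-c)^k x^k.
So the coefficient of x^k is (-c)^k = (-1)^k * c^k.
Here c = 4 and k = 18:
(-4)^18 = 1 * 68719476736 = 68719476736

68719476736


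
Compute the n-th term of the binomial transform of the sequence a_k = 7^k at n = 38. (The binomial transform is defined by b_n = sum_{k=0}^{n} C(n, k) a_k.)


With a_k = 7^k, b_n = sum_{k=0}^{n} C(n, k) 7^k = (1 + 7)^n by the binomial theorem.
For n = 38: (1 + 7)^38 = 8^38 = 20769187434139310514121985316880384.

20769187434139310514121985316880384


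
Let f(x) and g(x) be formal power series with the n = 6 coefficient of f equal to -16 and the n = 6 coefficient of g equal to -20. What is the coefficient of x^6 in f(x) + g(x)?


Addition of formal power series is termwise.
The coefficient of x^6 in f + g = -16 + -20
= -36

-36


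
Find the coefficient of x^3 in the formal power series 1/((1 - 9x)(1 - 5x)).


By partial fractions or Cauchy convolution:
The coefficient equals sum_{k=0}^{3} 9^k * 5^(3-k).
= 1484

1484


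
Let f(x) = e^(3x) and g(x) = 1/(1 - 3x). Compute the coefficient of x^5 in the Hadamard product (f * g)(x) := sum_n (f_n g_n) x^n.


Expanding: f_k = 3^k/k! (from e^(3x)) and g_k = 3^k (from 1/(1 - 3x)). So the Hadamard coefficient (f * g)_k = 3^k 3^k / k! = (9)^k / k!.
For k = 5: 9^5/5! = 59049/120 = 19683/40.

19683/40


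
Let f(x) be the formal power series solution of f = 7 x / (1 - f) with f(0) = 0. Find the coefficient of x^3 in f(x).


Apply Lagrange inversion: f = 7 x * phi(f) with phi(t) = 1/(1 - t), so
[x^n] f = 7^n * (1/n) [t^(n-1)] phi(t)^n = 7^n * (1/n) [t^(n-1)] (1 - t)^(-n) = 7^n * (1/n) C(2n - 2, n - 1) = 7^n * C_{n-1}.
For n = 3: C_2 = C(4, 2) / 3 = 6/3 = 2.
With the 7^3 = 343 factor, the coefficient is 343 * 2 = 686.

686


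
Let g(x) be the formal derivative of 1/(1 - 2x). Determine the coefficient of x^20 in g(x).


Differentiate termwise: d/dx sum_{k>=0} 2^k x^k = sum_{k>=1} k 2^k x^(k-1) = sum_{j>=0} (j+1) 2^(j+1) x^j.
Equivalently, d/dx [1/(1 - 2x)] = 2/(1 - 2x)^2.
For j = 20: 21 * 2^21 = 21 * 2097152 = 44040192.

44040192


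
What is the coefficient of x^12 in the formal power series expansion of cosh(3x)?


The Maclaurin series is cosh(t) = sum_{m>=0} t^(2m) / (2m)!, so substituting t = 3x, only even powers of x are nonzero, with coefficient of x^(2m) equal to 3^(2m) / (2m)!.
For x^12 the coefficient is 3^12/12! = 531441/479001600 = 2187/1971200.

2187/1971200


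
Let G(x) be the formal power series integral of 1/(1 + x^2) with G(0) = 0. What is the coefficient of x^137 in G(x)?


1/(1 + x^2) = sum_{j>=0} (-1)^j x^(2j). Integrating termwise with G(0) = 0:
G(x) = sum_{j>=0} (-1)^j x^(2j+1) / (2j+1) = arctan(x).
Only odd powers are nonzero. For x^137 write 137 = 2*68 + 1, giving
(-1)^68 / 137 = 1/137 = 1/137.

1/137


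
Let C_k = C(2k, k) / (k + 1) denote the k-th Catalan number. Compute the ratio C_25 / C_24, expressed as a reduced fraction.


Using C_k = (2k)! / (k! (k+1)!), the ratio C_{k+1}/C_k simplifies to
C_{k+1}/C_k = [(2k+2)! / ((k+1)! (k+2)!)] * [k! (k+1)! / (2k)!]
 = (2k+2)(2k+1) / ((k+1)(k+2)) = 2(2k+1) / (k+2).
For k = 24: 2(2*24 + 1) / (24 + 2) = 98/26 = 49/13.

49/13


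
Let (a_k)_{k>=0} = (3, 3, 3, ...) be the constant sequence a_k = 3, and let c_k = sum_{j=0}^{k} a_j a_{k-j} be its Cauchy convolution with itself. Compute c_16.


Since a_j = 3 for all j >= 0, the convolution sum becomes
c_k = sum_{j=0}^{k} 3 * 3 = 9 * (k + 1).
Equivalently, the generating function of (a_k) is 3/(1 - x) and its square is 9/(1 - x)^2 = sum_{k>=0} 9(k + 1) x^k.
For k = 16: 9 * 17 = 153.

153


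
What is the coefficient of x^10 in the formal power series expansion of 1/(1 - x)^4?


The expansion 1/(1 - x)^r = sum_{k>=0} C(k + r - 1, r - 1) x^k follows from the multiset / negative-binomial theorem (or from repeated differentiation of the geometric series).
For r = 4 and k = 10:
C(13, 3) = 6227020800 / (6 * 3628800) = 286.

286


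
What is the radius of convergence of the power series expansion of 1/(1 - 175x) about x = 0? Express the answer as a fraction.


Expanding 1/(1 - 175x) = sum_{k>=0} 175^k x^k, the series converges when |175x| < 1, i.e., |x| < 1/175.
So the radius of convergence is 1/175 = 1/175.

1/175


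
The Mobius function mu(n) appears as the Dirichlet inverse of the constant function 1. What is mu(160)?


160 has a squared prime factor, so mu(160) = 0.
Factorization reveals a repeated prime.

0


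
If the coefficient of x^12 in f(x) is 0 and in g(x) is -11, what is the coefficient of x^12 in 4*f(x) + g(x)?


Scalar multiplication scales coefficients: 4 * 0 = 0.
Then add the g coefficient: 0 + -11
= -11

-11


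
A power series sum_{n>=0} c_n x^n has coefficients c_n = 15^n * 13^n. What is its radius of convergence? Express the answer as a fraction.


By the root test (Cauchy-Hadamard), the radius is R = 1 / limsup_n |c_n|^(1/n).
Here |c_n|^(1/n) = (15^n * 13^n)^(1/n) = 15 * 13 = 195 for all n.
So R = 1/195 = 1/195.

1/195


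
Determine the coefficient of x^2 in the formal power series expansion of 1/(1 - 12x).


The geometric series identity gives 1/(1 - c x) = sum_{k>=0} c^k x^k, so the coefficient of x^k is c^k.
Here c = 12 and k = 2.
Computing: 12^2 = 144

144


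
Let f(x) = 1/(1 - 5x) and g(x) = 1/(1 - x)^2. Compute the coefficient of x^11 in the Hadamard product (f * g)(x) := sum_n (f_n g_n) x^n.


f has coefficients f_k = 5^k. For g = 1/(1 - x)^2 the coefficient is g_k = C(k + 1, 1) = k + 1. The Hadamard coefficient is (f * g)_k = 5^k * (k + 1).
For k = 11: 5^11 * 12 = 48828125 * 12 = 585937500.

585937500


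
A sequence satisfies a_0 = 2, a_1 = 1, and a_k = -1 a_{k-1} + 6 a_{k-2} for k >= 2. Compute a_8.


The characteristic equation is t^2 + 1 t - 6 = 0, with roots r_1 = 2 and r_2 = -3 (so c_1 = r_1 + r_2, c_2 = -r_1 r_2 as required).
One can use the closed form a_n = A r_1^n + B r_2^n, but direct iteration is more reliable:
a_0 = 2, a_1 = 1, a_2 = 11, a_3 = -5, a_4 = 71, a_5 = -101, a_6 = 527, a_7 = -1133, a_8 = 4295.
So a_8 = 4295.

4295


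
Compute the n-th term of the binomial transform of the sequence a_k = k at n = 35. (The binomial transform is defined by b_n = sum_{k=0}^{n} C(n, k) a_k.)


With a_k = k, b_n = sum_{k=0}^{n} C(n, k) k. Using k * C(n, k) = n * C(n-1, k-1) gives b_n = n * sum_{k>=1} C(n-1, k-1) = n * 2^(n-1).
For n = 35: 35 * 2^34 = 35 * 17179869184 = 601295421440.

601295421440


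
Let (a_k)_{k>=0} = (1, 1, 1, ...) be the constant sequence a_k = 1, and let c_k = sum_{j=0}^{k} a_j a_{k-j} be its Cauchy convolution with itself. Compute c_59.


Since a_j = 1 for all j >= 0, the convolution sum becomes
c_k = sum_{j=0}^{k} 1 * 1 = 1 * (k + 1).
Equivalently, the generating function of (a_k) is 1/(1 - x) and its square is 1/(1 - x)^2 = sum_{k>=0} 1(k + 1) x^k.
For k = 59: 1 * 60 = 60.

60


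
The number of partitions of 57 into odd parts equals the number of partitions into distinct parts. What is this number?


Computing partitions of 57 into odd parts (1, 3, 5, ...):
Using the generating function prod_{k>=0} 1/(1-x^(2k+1)),
the count is 7917

7917


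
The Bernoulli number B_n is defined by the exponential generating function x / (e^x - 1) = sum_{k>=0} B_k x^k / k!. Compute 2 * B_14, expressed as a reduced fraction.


Bernoulli numbers can also be computed recursively via B_0 = 1 and sum_{j=0}^{m} C(m+1, j) B_j = 0 for m >= 1. Odd-index Bernoulli numbers vanish for k >= 3.
Computing B_14 = 7/6, so 2 * B_14 = 2 * 7/6 = 7/3.

7/3


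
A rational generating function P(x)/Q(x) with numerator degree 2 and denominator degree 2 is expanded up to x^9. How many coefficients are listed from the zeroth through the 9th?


Expanding up to x^9 gives the coefficients for x^0, x^1, ..., x^9.
That is 9 + 1 = 10 coefficients in total.

10


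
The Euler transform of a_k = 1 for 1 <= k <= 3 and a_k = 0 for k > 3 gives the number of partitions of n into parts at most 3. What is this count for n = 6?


Partitions of 6 into parts at most 3:
Using generating function (1-x)^(-1)(1-x^2)^(-1)(1-x^3)^(-1),
the coefficient of x^6 = 7

7


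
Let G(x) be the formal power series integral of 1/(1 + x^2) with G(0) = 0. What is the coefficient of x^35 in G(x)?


1/(1 + x^2) = sum_{j>=0} (-1)^j x^(2j). Integrating termwise with G(0) = 0:
G(x) = sum_{j>=0} (-1)^j x^(2j+1) / (2j+1) = arctan(x).
Only odd powers are nonzero. For x^35 write 35 = 2*17 + 1, giving
(-1)^17 / 35 = -1/35 = -1/35.

-1/35


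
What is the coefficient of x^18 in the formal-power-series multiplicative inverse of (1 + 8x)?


The inverse is 1/(1 + 8x). Apply the geometric identity 1/(1 - y) = sum_{k>=0} y^k with y = -8x:
1/(1 + 8x) = sum_{k>=0} (-8)^k x^k.
So the coefficient of x^18 is (-8)^18 = 18014398509481984.

18014398509481984


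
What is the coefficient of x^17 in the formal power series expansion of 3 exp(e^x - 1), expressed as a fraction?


exp(e^x - 1) is the exponential generating function for the Bell numbers Bell_k: exp(e^x - 1) = sum_{k>=0} Bell_k x^k / k!.
So the coefficient of x^17 in 3 exp(e^x - 1) is 3 Bell_17 / 17!.
Computing: Bell_17 = 82864869804 and 17! = 355687428096000, giving
3 * 82864869804/355687428096000 = 255755771/365933568000.

255755771/365933568000


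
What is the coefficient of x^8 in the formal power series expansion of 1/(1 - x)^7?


The expansion 1/(1 - x)^r = sum_{k>=0} C(k + r - 1, r - 1) x^k follows from the multiset / negative-binomial theorem (or from repeated differentiation of the geometric series).
For r = 7 and k = 8:
C(14, 6) = 87178291200 / (720 * 40320) = 3003.

3003


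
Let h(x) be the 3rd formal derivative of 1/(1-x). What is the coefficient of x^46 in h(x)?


Differentiating 3 times: d^3/dx^3 [1/(1-x)] = 3!/(1-x)^4.
The expansion 1/(1-x)^4 = sum_{k>=0} C(k+3, 3) x^k, so the coefficient of x^n in 3!/(1-x)^4 is 3! * C(n+3, 3).
For n = 46: 6 * C(49, 3) = 6 * 18424 = 110544

110544


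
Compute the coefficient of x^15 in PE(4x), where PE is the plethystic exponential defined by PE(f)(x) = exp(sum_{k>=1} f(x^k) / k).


With f(x) = 4x, the exponent is sum_{k>=1} 4 x^k / k = 4 * (-ln(1 - x)). Exponentiating:
PE(4x) = exp(-4 ln(1 - x)) = 1/(1 - x)^4.
By the negative binomial expansion, [x^n] 1/(1 - x)^4 = C(n + 3, 3).
For n = 15: C(18, 3) = 816.

816


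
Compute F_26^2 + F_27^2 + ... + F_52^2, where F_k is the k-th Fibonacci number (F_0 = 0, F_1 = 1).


There is a standard identity sum_{k=0}^{N} F_k^2 = F_N * F_{N+1} (proved inductively from the telescoping relation F_k^2 = F_k F_{k+1} - F_{k-1} F_k). Then
sum_{k=26}^{52} F_k^2 = F_52 F_53 - F_25 F_26.
Computing: F_52 = 32951280099, F_53 = 53316291173, F_25 = 75025, F_26 = 121393.
Sum = 32951280099 * 53316291173 - 75025 * 121393 = 1756840044272256756302.

1756840044272256756302


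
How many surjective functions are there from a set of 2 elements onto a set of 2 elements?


By inclusion-exclusion on which target elements are missed, the number of surjections from an n-set onto a k-set is
surj(n, k) = sum_{j=0}^{k} (-1)^j C(k, j) (k - j)^n.
Equivalently surj(n, k) = k! * S(n, k), where S(n, k) is the Stirling number of the second kind.
For n = 2, k = 2:
S(2, 2) = 1, so
surj = 2! * 1 = 2 * 1 = 2.

2


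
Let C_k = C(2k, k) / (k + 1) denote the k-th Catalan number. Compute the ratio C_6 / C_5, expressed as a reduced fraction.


Using C_k = (2k)! / (k! (k+1)!), the ratio C_{k+1}/C_k simplifies to
C_{k+1}/C_k = [(2k+2)! / ((k+1)! (k+2)!)] * [k! (k+1)! / (2k)!]
 = (2k+2)(2k+1) / ((k+1)(k+2)) = 2(2k+1) / (k+2).
For k = 5: 2(2*5 + 1) / (5 + 2) = 22/7 = 22/7.

22/7


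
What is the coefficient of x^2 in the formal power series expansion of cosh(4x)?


The Maclaurin series is cosh(t) = sum_{m>=0} t^(2m) / (2m)!, so substituting t = 4x, only even powers of x are nonzero, with coefficient of x^(2m) equal to 4^(2m) / (2m)!.
For x^2 the coefficient is 4^2/2! = 16/2 = 8.

8


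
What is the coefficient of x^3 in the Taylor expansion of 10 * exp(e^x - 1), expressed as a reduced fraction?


exp(e^x - 1) = sum_{k>=0} Bell_k x^k / k!, where Bell_k is the k-th Bell number.
So the coefficient of x^3 is 10 * Bell_3 / 3!.
Computing: Bell_3 = 5 and 3! = 6, giving
10 * 5/6 = 25/3.

25/3


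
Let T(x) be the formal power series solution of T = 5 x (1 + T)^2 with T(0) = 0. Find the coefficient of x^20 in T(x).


Apply the Lagrange inversion formula: if T = 5 x * phi(T) with phi(t) = (1 + t)^2, then [x^n] T = 5^n * (1/n) [t^(n-1)] phi(t)^n = 5^n * (1/n) [t^(n-1)] (1 + t)^(2n) = 5^n * (1/n) C(2n, n-1).
Using the identity C(2n, n-1) = C(2n, n) * n / (n+1), the unscaled factor equals C(2n, n) / (n+1) = C_n, the n-th Catalan number.
For n = 20: C_20 = C(40, 20) / 21 = 137846528820/21 = 6564120420.
With the 5^20 = 95367431640625 factor, the coefficient is 95367431640625 * 6564120420 = 626003305435180664062500.

626003305435180664062500


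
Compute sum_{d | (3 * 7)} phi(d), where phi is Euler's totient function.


First, 3 * 7 = 21. One classical identity is sum_{d | n} phi(d) = n (each k in [1, n] has a unique gcd with n, and among the k's with gcd(k, n) = n/d there are phi(d) of them). So the sum equals 21. We also verify directly:
Divisors of 21: 1, 3, 7, 21.
phi values: 1, 2, 6, 12.
Sum = 21.

21


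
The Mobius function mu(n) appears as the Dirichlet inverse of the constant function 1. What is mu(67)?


67 = 67 (all distinct primes).
mu(67) = (-1)^1 = -1

-1


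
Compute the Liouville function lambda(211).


The Liouville function is lambda(k) = (-1)^Omega(k), where Omega(k) counts the prime factors of k with multiplicity.
Factoring: 211 = 211, so Omega(211) = 1.
lambda(211) = (-1)^1 = -1.

-1


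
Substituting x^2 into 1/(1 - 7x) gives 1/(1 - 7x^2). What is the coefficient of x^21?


Since 1/(1 - 7x^2) only has even powers of x,
the coefficient of x^21 (odd) is 0.

0


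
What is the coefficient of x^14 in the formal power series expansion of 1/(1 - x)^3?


The expansion 1/(1 - x)^r = sum_{k>=0} C(k + r - 1, r - 1) x^k follows from the multiset / negative-binomial theorem (or from repeated differentiation of the geometric series).
For r = 3 and k = 14:
C(16, 2) = 20922789888000 / (2 * 87178291200) = 120.

120


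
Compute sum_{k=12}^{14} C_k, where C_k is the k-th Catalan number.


C_12 through C_14: 208012, 742900, 2674440
Sum = 208012 + 742900 + 2674440
= 3625352

3625352


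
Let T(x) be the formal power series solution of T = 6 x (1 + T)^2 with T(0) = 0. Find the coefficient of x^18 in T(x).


Apply the Lagrange inversion formula: if T = 6 x * phi(T) with phi(t) = (1 + t)^2, then [x^n] T = 6^n * (1/n) [t^(n-1)] phi(t)^n = 6^n * (1/n) [t^(n-1)] (1 + t)^(2n) = 6^n * (1/n) C(2n, n-1).
Using the identity C(2n, n-1) = C(2n, n) * n / (n+1), the unscaled factor equals C(2n, n) / (n+1) = C_n, the n-th Catalan number.
For n = 18: C_18 = C(36, 18) / 19 = 9075135300/19 = 477638700.
With the 6^18 = 101559956668416 factor, the coefficient is 101559956668416 * 477638700 = 48508965675158549299200.

48508965675158549299200


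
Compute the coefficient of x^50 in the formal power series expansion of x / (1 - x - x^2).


Let f(x) = sum_{k>=0} a_k x^k. Multiplying f(x) * (1 - x - x^2) = x and matching coefficients gives a_0 = 0, a_1 = 1, and a_k = a_{k-1} + a_{k-2} for k >= 2. These are the Fibonacci numbers F_k.
Iterating from F_0 = 0, F_1 = 1:
F_0=0, F_1=1, F_2=1, F_3=2, F_4=3, F_5=5, F_6=8, F_7=13, F_8=21, F_9=34, ...
F_50 = 12586269025.

12586269025


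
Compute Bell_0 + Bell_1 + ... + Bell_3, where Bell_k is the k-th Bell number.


Recall Bell_k counts set partitions of a k-set (with Bell_0 = 1 by convention).
Bell_0 through Bell_3: 1, 1, 2, 5
Sum = 1 + 1 + 2 + 5 = 9.

9


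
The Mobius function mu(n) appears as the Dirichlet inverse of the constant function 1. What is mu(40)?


40 has a squared prime factor, so mu(40) = 0.
Factorization reveals a repeated prime.

0


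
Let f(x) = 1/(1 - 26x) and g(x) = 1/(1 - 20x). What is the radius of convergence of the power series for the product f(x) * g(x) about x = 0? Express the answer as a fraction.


The radius of 1/(1 - 26x) is 1/26 (nearest singularity at x = 1/26), and the radius of 1/(1 - 20x) is 1/20.
The product f(x)*g(x) = 1/((1 - 26x)(1 - 20x)) has singularities at both 1/26 and 1/20, so its radius of convergence is the distance to the nearest one:
min(1/26, 1/20) = 1/26.

1/26


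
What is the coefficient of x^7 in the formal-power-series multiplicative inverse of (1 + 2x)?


The inverse is 1/(1 + 2x). Apply the geometric identity 1/(1 - y) = sum_{k>=0} y^k with y = -2x:
1/(1 + 2x) = sum_{k>=0} (-2)^k x^k.
So the coefficient of x^7 is (-2)^7 = -128.

-128


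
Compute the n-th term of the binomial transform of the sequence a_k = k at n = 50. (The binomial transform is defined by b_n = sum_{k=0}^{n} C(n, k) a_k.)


With a_k = k, b_n = sum_{k=0}^{n} C(n, k) k. Using k * C(n, k) = n * C(n-1, k-1) gives b_n = n * sum_{k>=1} C(n-1, k-1) = n * 2^(n-1).
For n = 50: 50 * 2^49 = 50 * 562949953421312 = 28147497671065600.

28147497671065600


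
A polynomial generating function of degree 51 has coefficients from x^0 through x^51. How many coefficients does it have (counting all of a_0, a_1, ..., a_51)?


A polynomial of degree 51 takes the form a_0 + a_1 x + ... + a_51 x^51.
The number of coefficients is 51 + 1 = 52.

52


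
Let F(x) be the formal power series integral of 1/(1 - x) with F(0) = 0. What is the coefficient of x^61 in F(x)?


1/(1 - x) = sum_{k>=0} x^k. Integrating termwise and using F(0) = 0 gives
F(x) = sum_{k>=0} x^(k+1) / (k+1) = sum_{m>=1} x^m / m = -ln(1 - x).
So the coefficient of x^61 is 1/61 = 1/61.

1/61


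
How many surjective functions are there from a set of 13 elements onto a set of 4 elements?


By inclusion-exclusion on which target elements are missed, the number of surjections from an n-set onto a k-set is
surj(n, k) = sum_{j=0}^{k} (-1)^j C(k, j) (k - j)^n.
Equivalently surj(n, k) = k! * S(n, k), where S(n, k) is the Stirling number of the second kind.
For n = 13, k = 4:
S(13, 4) = 2532530, so
surj = 4! * 2532530 = 24 * 2532530 = 60780720.

60780720


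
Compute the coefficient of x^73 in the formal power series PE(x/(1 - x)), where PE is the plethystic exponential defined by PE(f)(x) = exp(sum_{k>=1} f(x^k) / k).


For f(x) = x/(1 - x) we have
sum_{k>=1} f(x^k) / k = sum_{k>=1} (1/k) * x^k / (1 - x^k) = sum_{k, m >= 1} x^(k m) / k,
which after exponentiating simplifies to
PE(x/(1 - x)) = prod_{k>=1} 1 / (1 - x^k).
This is the generating function for the partition function p(n), so the coefficient of x^73 is p(73).
Computing p(73) by dynamic programming over parts 1, 2, ..., 73: p(73) = 6185689.

6185689
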